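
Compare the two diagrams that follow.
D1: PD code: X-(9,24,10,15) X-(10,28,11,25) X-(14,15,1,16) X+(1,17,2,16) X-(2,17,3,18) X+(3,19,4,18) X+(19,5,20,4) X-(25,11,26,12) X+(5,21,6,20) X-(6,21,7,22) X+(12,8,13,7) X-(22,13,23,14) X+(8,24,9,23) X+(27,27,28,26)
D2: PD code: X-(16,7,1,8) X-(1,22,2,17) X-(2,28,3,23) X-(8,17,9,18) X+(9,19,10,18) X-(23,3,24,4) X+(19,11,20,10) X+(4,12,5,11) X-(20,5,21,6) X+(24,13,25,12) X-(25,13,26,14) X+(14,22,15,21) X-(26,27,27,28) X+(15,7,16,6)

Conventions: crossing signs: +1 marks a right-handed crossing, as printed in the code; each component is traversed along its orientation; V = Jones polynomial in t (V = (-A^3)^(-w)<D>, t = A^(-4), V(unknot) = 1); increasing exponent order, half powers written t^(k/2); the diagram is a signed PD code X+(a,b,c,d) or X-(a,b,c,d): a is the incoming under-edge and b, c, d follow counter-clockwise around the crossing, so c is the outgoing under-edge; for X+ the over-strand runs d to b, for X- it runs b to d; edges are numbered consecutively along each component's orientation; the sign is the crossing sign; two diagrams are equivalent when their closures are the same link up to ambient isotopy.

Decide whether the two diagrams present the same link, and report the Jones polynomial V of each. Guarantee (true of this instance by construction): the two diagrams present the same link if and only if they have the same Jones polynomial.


same link: yes
V(D1) = t^-3 + t^-2 + t^-1 + 1  [14 crossings, <D> = 1 + A^4 + A^8 + A^12, w = 0]
D2 (bracket A^-6 + A^-2 + A^2 + A^6; 14 crossings at w = -2): V = t^-3 + t^-2 + t^-1 + 1
note: from 14 to 14 crossings by R-moves: one link, two diagrams


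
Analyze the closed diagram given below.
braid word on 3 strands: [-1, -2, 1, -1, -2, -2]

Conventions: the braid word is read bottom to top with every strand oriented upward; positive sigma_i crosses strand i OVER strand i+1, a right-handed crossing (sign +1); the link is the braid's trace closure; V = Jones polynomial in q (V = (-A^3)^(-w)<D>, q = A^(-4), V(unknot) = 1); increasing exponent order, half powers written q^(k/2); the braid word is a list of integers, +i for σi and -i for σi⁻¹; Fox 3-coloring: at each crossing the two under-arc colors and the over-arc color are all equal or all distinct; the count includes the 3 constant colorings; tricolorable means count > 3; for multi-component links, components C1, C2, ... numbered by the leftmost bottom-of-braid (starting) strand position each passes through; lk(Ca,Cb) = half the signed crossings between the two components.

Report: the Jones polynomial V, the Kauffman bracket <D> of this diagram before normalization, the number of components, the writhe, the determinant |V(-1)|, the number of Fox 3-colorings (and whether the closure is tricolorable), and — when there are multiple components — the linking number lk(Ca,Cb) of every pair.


V(q) = -q^-4 + q^-3 + q^-1
bracket: A^-8 + 1 - A^4, w = -4
1 component, writhe -4, over 6 crossings
det 3, colorings 9 of 3^6 — tricolorable
observation: |V(-1)| = 3: so tricolorable, since 3 divides 3


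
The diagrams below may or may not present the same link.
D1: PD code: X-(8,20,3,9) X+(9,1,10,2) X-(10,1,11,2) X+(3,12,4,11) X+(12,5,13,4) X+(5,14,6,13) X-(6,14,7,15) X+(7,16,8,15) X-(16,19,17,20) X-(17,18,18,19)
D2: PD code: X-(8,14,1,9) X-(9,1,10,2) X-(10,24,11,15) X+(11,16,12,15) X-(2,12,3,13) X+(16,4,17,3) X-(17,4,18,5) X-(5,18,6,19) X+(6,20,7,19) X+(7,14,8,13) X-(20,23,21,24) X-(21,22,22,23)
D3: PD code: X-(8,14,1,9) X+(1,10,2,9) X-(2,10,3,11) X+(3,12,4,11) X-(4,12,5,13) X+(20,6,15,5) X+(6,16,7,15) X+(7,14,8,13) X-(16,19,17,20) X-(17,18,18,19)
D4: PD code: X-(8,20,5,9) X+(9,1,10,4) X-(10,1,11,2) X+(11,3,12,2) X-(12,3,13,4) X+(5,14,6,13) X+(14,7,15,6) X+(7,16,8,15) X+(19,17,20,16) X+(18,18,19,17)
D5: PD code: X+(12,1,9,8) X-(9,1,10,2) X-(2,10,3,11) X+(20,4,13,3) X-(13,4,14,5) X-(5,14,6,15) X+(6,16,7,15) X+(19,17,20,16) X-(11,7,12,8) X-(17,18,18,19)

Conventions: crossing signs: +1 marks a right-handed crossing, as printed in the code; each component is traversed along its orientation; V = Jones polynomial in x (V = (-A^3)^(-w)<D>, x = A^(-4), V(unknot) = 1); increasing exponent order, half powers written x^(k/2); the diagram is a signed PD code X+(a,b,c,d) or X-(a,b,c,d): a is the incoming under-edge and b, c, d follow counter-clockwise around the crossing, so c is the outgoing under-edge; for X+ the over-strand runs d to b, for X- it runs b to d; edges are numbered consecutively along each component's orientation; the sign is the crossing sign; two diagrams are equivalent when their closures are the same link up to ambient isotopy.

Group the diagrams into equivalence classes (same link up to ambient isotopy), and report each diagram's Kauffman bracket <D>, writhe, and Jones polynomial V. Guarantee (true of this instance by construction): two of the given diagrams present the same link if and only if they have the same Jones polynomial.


equivalence classes: {D1, D3, D4} | {D2, D5}
D1 (bracket A^-12 + A^-8 + A^-4 + 1; 10 crossings at w = 0): V = 1 + x + x^2 + x^3
D2 (bracket A^-12 + A^-8 + A^-4 + 1; 12 crossings at w = -4): V = x^-3 + x^-2 + x^-1 + 1
D3 (bracket A^-12 + A^-8 + A^-4 + 1; 10 crossings at w = 0): V = 1 + x + x^2 + x^3
D4 (bracket 1 + A^4 + A^8 + A^12; 10 crossings at w = +4): V = 1 + x + x^2 + x^3
V(D5) = x^-3 + x^-2 + x^-1 + 1  [10 crossings, <D> = A^-6 + A^-2 + A^2 + A^6, w = -2]
observation: V(x) takes 2 values over 5 diagrams, fixing the grouping


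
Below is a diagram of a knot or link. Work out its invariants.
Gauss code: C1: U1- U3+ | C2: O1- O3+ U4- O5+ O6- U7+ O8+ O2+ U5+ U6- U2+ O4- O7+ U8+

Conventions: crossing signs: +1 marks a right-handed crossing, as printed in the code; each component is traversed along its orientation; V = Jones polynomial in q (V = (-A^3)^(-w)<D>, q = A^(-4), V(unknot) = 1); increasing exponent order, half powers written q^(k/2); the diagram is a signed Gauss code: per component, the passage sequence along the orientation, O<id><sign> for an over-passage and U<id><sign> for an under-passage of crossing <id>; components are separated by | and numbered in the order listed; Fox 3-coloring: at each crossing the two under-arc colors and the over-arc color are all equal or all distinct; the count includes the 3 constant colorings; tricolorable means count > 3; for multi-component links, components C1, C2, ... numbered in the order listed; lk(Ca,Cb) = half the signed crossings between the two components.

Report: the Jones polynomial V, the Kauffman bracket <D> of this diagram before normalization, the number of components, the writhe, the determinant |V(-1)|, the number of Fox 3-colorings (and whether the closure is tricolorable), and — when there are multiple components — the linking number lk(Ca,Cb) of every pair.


V(q) = -q^(-1/2) - q^(1/2)
bracket: -A^4 - A^8, w = +2
2 components, writhe +2, over 8 crossings
lk(C1,C2) = 0
det 0, colorings 9 of 3^8 — tricolorable
observation: w = +2 (over 8 crossings) is diagram-only; (-A^3)^(-2) removes it from V


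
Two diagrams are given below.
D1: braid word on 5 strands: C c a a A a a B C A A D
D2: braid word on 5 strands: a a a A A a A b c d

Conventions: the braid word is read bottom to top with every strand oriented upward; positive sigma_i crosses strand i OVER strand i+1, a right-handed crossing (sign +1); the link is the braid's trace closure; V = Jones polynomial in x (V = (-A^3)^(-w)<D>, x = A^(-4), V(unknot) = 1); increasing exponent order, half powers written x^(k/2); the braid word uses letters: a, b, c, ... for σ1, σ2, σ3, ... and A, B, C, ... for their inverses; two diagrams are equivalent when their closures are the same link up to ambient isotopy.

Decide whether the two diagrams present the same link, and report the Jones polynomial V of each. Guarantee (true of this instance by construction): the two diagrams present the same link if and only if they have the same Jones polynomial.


equivalent: yes
V(D1) = 1  (w -2, c 12, <D> = A^-6)
V(D2) = 1  [10 crossings, <D> = A^12, w = +4]
key observation: one V(x) for all 2 diagrams — one class (guaranteed)


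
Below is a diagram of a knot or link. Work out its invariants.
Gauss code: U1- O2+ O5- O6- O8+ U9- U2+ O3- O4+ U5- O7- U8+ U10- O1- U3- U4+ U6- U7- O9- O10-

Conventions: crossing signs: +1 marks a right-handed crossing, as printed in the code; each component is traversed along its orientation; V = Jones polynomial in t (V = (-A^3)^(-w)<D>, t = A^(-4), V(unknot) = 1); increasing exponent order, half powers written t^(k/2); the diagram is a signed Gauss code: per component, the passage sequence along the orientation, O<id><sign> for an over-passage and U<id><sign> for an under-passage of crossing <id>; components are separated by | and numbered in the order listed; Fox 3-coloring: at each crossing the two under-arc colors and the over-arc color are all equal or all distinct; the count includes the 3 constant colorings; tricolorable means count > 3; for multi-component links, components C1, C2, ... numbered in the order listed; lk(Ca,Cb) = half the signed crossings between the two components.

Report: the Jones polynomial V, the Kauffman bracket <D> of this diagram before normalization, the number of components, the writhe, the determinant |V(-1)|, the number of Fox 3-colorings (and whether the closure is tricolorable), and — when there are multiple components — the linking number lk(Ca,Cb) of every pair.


V(t) = -t^-6 + t^-5 - t^-4 + 2t^-3 - t^-2 + t^-1
bracket: A^-8 - A^-4 + 2 - A^4 + A^8 - A^12, w = -4
1 component, writhe -4, over 10 crossings
det 7, colorings 3 of 3^10 — not tricolorable
observation: |V(-1)| = 7: so not tricolorable, since 3 does not divide 7


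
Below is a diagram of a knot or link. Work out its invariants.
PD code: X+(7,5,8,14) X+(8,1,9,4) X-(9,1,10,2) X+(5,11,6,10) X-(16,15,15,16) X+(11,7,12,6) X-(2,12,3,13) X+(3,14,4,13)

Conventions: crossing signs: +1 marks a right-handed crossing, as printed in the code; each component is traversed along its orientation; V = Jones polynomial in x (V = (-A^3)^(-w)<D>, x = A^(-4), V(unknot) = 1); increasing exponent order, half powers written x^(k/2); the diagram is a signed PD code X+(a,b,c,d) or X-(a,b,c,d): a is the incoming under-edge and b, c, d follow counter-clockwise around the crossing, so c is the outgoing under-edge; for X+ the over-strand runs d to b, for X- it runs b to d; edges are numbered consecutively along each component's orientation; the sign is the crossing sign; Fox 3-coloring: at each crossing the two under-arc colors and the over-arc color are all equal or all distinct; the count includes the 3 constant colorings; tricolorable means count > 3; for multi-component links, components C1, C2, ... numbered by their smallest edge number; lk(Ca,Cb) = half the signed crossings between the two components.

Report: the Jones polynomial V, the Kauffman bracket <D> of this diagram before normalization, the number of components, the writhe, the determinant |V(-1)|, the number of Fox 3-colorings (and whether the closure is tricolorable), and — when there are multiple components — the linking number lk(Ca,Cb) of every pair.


V(x) = 1 + 2x + 2x^2 + x^3 - x^4 - x^5
bracket: -A^-14 - A^-10 + A^-6 + 2A^-2 + 2A^2 + A^6, w = +2
3 components, writhe +2, over 8 crossings
lk(C1,C2) = 0
linking number lk(C1,C3) = 0
lk(C2,C3): 0
det 0, colorings 81 of 3^8 — tricolorable
observation: all 3 components of this link are unlinked algebraically


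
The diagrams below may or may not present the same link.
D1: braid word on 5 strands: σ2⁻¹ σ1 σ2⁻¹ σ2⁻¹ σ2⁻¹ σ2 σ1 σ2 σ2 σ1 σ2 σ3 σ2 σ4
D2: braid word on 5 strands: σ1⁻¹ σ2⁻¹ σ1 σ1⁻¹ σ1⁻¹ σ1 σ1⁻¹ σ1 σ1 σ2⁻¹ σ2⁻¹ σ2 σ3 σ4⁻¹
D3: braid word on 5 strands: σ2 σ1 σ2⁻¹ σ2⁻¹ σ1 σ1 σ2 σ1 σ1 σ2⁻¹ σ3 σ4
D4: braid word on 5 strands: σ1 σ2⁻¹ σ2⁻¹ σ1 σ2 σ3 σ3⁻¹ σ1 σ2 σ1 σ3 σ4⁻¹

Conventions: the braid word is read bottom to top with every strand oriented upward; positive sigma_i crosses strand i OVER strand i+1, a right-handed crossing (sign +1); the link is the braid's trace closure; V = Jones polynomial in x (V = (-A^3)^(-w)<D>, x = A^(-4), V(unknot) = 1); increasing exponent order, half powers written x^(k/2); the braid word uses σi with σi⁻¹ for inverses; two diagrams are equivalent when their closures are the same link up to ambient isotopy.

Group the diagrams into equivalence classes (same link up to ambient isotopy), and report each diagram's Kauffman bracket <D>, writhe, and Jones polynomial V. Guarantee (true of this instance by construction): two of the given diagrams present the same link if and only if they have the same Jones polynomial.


equivalence classes: {D1, D3, D4} | {D2}
D1 (bracket -A^-6 + A^-2 - A^2 + 2A^6 - A^10 + A^14; 14 crossings at w = +6): V = x - x^2 + 2x^3 - x^4 + x^5 - x^6
D2 (bracket A^-6; 14 crossings at w = -2): V = 1
V(D3) = x - x^2 + 2x^3 - x^4 + x^5 - x^6  (w +6, c 12, <D> = -A^-6 + A^-2 - A^2 + 2A^6 - A^10 + A^14)
V(D4) = x - x^2 + 2x^3 - x^4 + x^5 - x^6  [12 crossings, <D> = -A^-12 + A^-8 - A^-4 + 2 - A^4 + A^8, w = +4]
key observation: comparing 4 Jones polynomials yields 2 groups


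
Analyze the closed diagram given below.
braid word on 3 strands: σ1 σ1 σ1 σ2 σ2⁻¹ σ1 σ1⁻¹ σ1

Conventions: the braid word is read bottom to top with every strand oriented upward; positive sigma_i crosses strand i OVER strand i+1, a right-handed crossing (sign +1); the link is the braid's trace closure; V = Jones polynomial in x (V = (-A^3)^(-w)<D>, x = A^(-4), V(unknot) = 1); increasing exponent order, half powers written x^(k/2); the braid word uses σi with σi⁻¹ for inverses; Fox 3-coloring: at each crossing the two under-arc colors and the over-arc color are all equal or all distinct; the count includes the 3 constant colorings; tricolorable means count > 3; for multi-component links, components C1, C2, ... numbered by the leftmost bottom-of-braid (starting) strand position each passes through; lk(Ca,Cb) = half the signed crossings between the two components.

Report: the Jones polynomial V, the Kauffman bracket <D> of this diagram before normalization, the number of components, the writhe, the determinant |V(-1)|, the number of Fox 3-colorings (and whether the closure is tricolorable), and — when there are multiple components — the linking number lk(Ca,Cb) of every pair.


Jones polynomial: V(x) = x + x^2 + x^3 + x^6
<D> = A^-12 + 1 + A^4 + A^8; writhe +4
components 3, writhe +4 (8 crossings)
linking number lk(C1,C2) = +2
lk(C1,C3): 0
lk(C2,C3) = 0
3-colorings: 9 of 3^8, det 0 — tricolorable
note: the closure is a split union: T(2,4) and 1 far-away unknot


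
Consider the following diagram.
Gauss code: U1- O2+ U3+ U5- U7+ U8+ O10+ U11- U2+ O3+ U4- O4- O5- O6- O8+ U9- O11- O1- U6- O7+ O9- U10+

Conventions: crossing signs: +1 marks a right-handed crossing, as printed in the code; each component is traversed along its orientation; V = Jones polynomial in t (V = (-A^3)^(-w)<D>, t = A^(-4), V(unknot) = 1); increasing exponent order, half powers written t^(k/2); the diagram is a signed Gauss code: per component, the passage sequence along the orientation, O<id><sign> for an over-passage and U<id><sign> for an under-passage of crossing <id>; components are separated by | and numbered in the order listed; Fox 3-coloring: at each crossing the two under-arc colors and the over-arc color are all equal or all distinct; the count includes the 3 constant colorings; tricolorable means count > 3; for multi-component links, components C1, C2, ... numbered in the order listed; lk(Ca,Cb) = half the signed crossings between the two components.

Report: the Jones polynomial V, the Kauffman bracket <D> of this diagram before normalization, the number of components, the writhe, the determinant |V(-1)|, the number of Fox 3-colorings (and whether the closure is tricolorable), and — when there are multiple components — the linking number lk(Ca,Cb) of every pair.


Jones polynomial: V(t) = -t^-3 + t^-2 - t^-1 + 3 - t + t^2 - t^3
<D> = A^-15 - A^-11 + A^-7 - 3A^-3 + A - A^5 + A^9; writhe -1
components 1, writhe -1 (11 crossings)
3-colorings: 27 of 3^11, det 9 — tricolorable
note: V is palindromic (span 6, det 9): t -> 1/t fixes it; necessary, not sufficient, for amphichirality


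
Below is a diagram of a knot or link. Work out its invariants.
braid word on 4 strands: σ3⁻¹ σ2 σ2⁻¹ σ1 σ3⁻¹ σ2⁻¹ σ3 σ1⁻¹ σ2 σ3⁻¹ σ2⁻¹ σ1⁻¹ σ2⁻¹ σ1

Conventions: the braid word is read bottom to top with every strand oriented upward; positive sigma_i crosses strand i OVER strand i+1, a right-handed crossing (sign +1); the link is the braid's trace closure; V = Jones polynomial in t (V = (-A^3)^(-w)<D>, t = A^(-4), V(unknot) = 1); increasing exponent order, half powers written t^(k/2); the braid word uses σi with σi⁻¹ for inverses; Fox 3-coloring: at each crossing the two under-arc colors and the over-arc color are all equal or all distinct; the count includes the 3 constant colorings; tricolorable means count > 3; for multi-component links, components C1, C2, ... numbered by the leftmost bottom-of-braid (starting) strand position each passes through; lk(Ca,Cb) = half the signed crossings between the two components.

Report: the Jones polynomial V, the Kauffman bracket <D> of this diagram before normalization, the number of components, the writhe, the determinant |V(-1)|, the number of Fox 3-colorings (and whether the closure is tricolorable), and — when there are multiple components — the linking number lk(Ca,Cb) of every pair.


Jones polynomial: V(t) = -t^(-13/2) - t^(-9/2) + t^(-7/2) - t^(-5/2) + t^(-3/2) - t^(-1/2)
<D> = -A^-10 + A^-6 - A^-2 + A^2 - A^6 - A^14; writhe -4
components 2, writhe -4 (14 crossings)
linking number lk(C1,C2) = -3
3-colorings: 9 of 3^14, det 6 — tricolorable
note: the word shrinks to σ3⁻¹ σ1 σ3⁻¹ σ2⁻¹ σ3 σ1⁻¹ σ2 σ3⁻¹ σ2⁻¹ σ1⁻¹ σ2⁻¹ σ1 after cancelling


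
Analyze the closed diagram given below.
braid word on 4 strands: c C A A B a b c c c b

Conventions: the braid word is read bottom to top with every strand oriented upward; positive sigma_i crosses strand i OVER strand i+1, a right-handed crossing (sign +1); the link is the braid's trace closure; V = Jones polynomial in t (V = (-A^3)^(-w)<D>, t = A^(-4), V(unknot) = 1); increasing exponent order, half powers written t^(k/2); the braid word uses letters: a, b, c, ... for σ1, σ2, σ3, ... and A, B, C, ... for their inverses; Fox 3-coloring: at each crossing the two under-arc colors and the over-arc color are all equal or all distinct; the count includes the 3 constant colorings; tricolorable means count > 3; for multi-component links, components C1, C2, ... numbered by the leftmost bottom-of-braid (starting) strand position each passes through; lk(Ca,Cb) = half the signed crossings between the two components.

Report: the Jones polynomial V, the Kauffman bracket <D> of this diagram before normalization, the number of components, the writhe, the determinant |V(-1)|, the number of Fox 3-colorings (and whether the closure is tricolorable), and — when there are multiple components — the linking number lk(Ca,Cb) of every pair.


V(t) = t^-1 - 1 + 2t - 3t^2 + 3t^3 - 2t^4 + 2t^5 - t^6
bracket: A^-15 - 2A^-11 + 2A^-7 - 3A^-3 + 3A - 2A^5 + A^9 - A^13, w = +3
1 component, writhe +3, over 11 crossings
det 15, colorings 9 of 3^11 — tricolorable
observation: w = +3 (over 11 crossings) is diagram-only; (-A^3)^(-3) removes it from V


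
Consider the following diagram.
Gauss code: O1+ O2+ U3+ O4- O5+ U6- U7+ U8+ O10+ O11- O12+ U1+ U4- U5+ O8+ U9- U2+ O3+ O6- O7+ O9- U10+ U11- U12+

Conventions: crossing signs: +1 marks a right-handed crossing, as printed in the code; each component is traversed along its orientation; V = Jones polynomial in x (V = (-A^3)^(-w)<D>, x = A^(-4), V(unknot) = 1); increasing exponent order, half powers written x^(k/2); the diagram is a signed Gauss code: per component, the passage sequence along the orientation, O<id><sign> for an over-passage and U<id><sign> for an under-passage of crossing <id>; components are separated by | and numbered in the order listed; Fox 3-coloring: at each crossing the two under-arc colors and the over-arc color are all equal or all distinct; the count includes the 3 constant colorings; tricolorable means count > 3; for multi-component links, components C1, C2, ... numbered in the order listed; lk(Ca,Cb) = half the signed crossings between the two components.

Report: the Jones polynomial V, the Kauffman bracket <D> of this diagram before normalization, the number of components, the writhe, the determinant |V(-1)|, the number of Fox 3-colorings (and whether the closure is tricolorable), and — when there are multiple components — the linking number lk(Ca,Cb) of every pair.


V = x - x^2 + 2x^3 - x^4 + x^5 - x^6
<D> = -A^-12 + A^-8 - A^-4 + 2 - A^4 + A^8 (w = +4)
1 component over 12 crossings, w = +4
3 Fox colorings among 3^12, |V(-1)| = 7: not tricolorable
why: w = +4 (over 12 crossings) is diagram-only; (-A^3)^(-4) removes it from V


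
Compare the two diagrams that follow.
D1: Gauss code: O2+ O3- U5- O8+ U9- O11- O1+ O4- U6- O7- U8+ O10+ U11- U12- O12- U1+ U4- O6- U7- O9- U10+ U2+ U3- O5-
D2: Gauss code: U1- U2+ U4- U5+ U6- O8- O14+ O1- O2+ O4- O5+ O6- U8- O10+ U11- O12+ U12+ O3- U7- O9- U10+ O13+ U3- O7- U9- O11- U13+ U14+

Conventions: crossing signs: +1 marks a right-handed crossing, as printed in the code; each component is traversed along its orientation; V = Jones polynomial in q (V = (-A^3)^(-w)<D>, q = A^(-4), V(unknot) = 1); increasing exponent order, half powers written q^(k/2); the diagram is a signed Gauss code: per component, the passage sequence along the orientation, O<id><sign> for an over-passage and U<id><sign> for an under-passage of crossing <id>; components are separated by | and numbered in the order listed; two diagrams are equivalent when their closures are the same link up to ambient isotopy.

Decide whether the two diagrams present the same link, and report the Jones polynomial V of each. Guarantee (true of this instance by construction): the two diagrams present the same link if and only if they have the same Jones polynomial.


equivalent: yes
V(D1) = q^-5 - 2q^-4 + 2q^-3 - 2q^-2 + 2q^-1 - 1 + q  (w -4, c 12, <D> = A^-16 - A^-12 + 2A^-8 - 2A^-4 + 2 - 2A^4 + A^8)
V(D2) = q^-5 - 2q^-4 + 2q^-3 - 2q^-2 + 2q^-1 - 1 + q  (w -2, c 14, <D> = A^-10 - A^-6 + 2A^-2 - 2A^2 + 2A^6 - 2A^10 + A^14)
why: from 12 to 14 crossings by R-moves: one link, two diagrams


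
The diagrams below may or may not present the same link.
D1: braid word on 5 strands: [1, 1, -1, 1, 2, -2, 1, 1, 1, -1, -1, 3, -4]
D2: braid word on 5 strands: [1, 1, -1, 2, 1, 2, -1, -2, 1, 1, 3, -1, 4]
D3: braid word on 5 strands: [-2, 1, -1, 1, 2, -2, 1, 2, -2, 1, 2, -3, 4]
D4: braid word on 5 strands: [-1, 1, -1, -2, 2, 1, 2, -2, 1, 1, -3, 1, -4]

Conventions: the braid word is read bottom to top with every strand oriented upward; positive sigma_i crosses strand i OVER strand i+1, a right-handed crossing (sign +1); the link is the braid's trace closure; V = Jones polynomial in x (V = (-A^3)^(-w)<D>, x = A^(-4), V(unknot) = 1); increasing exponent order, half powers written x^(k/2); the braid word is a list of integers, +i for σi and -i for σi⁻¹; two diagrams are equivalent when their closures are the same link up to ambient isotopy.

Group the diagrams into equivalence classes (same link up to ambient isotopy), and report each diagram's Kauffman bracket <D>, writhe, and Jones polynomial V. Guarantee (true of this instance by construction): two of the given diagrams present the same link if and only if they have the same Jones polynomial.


classes: {D1, D2, D3, D4}
V(D1) = -x^(1/2) - x^(3/2) - x^(5/2) + x^(9/2)  [13 crossings, <D> = -A^-9 + A^-1 + A^3 + A^7, w = +3]
V(D2) = -x^(1/2) - x^(3/2) - x^(5/2) + x^(9/2)  (w +5, c 13, <D> = -A^-3 + A^5 + A^9 + A^13)
V(D3) = -x^(1/2) - x^(3/2) - x^(5/2) + x^(9/2)  (w +3, c 13, <D> = -A^-9 + A^-1 + A^3 + A^7)
V(D4) = -x^(1/2) - x^(3/2) - x^(5/2) + x^(9/2)  [13 crossings, <D> = -A^-15 + A^-7 + A^-3 + A, w = +1]
note: all 4 diagrams share one V(x), hence one class


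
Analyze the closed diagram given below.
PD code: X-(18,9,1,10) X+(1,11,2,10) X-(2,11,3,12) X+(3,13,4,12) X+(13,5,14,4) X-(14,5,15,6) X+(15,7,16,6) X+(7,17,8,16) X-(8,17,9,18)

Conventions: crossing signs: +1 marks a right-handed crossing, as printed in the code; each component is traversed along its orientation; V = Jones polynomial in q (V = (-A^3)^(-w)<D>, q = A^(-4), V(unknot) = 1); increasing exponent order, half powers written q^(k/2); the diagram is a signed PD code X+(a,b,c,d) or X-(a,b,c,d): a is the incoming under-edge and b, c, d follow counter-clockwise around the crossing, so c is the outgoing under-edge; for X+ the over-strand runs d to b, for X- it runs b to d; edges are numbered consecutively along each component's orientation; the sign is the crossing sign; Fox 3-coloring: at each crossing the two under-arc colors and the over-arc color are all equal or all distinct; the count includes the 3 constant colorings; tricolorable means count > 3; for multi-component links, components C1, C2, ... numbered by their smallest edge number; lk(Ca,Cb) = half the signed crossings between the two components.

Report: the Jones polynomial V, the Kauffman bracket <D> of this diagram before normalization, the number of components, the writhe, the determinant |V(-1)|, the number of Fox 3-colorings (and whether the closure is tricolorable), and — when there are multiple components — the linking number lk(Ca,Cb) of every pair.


V(q) = 1
bracket: -A^3, w = +1
1 component, writhe +1, over 9 crossings
det 1, colorings 3 of 3^9 — not tricolorable
observation: w = +1 shifts under R1 moves; the (-A^3)^(-1) factor cancels that in V


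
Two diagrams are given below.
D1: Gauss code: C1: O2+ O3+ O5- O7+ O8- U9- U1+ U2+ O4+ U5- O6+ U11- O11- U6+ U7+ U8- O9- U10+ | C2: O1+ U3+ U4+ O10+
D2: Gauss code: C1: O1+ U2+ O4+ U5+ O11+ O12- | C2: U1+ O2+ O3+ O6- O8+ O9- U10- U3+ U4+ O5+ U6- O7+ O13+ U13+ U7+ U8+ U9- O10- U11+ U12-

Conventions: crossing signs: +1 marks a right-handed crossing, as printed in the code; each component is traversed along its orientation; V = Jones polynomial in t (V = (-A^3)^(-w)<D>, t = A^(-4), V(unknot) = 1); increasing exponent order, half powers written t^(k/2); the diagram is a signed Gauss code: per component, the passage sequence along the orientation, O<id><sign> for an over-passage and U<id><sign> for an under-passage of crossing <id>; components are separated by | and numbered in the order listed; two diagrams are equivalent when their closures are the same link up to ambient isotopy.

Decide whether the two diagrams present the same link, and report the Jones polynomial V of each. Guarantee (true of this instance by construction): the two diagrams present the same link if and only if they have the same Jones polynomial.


equivalent: yes
D1 (bracket A^-9 + A^-1 - A^3 + A^7; 11 crossings at w = +3): V = -t^(1/2) + t^(3/2) - t^(5/2) - t^(9/2)
V(D2) = -t^(1/2) + t^(3/2) - t^(5/2) - t^(9/2)  [13 crossings, <D> = A^-3 + A^5 - A^9 + A^13, w = +5]
observation: from 11 to 13 crossings by R-moves: one link, two diagrams


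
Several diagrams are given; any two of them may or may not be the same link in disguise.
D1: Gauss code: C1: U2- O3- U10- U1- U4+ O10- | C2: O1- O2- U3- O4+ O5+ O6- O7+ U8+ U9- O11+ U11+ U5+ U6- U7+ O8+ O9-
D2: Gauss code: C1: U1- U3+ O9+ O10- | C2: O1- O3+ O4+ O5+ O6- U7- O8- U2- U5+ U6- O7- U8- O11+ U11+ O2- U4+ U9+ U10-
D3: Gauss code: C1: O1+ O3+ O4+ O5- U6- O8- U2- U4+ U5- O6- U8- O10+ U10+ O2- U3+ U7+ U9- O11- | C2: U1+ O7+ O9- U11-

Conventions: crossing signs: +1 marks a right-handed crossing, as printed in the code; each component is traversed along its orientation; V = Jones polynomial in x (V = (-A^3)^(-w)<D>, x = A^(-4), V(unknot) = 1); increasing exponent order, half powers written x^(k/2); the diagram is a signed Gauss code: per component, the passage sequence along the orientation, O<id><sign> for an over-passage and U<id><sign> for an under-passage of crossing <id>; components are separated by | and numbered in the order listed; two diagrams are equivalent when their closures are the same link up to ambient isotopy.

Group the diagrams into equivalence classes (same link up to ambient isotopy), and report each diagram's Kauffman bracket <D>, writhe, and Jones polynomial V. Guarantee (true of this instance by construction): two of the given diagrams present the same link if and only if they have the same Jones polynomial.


classes: {D1} | {D2, D3}
V(D1) = -x^(-5/2) - x^(-1/2)  [11 crossings, <D> = A^-1 + A^7, w = -1]
V(D2) = x^(-9/2) - x^(-5/2) - x^(-3/2) - x^(-1/2)  (w -1, c 11, <D> = A^-1 + A^3 + A^7 - A^15)
V(D3) = x^(-9/2) - x^(-5/2) - x^(-3/2) - x^(-1/2)  (w -1, c 11, <D> = A^-1 + A^3 + A^7 - A^15)
insight: 2 classes among 3 diagrams; unequal V(x) rules out equality


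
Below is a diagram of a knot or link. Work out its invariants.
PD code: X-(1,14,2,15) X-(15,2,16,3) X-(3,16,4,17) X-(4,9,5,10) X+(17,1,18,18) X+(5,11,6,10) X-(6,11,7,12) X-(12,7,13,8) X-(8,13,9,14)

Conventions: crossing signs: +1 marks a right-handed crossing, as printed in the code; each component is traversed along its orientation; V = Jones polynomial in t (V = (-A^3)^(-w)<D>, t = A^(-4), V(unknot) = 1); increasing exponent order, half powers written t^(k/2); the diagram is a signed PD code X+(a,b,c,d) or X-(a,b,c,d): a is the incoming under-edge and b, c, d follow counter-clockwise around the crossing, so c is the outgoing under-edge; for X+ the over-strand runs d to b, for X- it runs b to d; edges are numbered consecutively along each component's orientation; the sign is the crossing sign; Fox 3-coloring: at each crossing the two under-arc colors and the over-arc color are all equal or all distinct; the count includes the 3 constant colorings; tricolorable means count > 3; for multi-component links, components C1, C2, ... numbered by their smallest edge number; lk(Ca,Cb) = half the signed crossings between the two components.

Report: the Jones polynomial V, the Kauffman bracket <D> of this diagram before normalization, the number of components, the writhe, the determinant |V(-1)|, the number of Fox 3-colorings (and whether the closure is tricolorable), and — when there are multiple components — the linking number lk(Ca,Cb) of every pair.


V = t^-8 - 2t^-7 + t^-6 - 2t^-5 + 2t^-4 + t^-2
<D> = -A^-7 - 2A + 2A^5 - A^9 + 2A^13 - A^17 (w = -5)
1 component over 9 crossings, w = -5
27 Fox colorings among 3^9, |V(-1)| = 9: tricolorable
why: |V(-1)| = 9: so tricolorable, since 3 divides 9


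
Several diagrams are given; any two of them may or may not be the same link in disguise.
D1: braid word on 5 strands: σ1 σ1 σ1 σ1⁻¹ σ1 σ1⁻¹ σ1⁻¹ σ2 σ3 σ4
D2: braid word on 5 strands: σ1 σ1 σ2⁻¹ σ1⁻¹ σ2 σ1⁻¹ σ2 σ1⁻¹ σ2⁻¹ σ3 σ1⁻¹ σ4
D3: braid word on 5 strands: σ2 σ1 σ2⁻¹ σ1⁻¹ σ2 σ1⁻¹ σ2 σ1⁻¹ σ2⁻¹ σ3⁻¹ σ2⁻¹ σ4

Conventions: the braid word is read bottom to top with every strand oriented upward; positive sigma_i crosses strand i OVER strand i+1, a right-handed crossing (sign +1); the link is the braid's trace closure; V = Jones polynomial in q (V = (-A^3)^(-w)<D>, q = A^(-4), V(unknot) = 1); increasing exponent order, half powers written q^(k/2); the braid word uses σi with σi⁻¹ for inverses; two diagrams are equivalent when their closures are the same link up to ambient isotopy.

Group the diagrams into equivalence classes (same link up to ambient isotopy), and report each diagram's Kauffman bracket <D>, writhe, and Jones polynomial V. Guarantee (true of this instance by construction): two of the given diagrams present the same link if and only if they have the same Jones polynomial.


equivalence classes: {D1} | {D2, D3}
D1 (bracket A^12; 10 crossings at w = +4): V = 1
V(D2) = -q^-5 + q^-4 - q^-3 + 2q^-2 - q^-1 + 2 - q  [12 crossings, <D> = -A^-4 + 2 - A^4 + 2A^8 - A^12 + A^16 - A^20, w = 0]
V(D3) = -q^-5 + q^-4 - q^-3 + 2q^-2 - q^-1 + 2 - q  (w -2, c 12, <D> = -A^-10 + 2A^-6 - A^-2 + 2A^2 - A^6 + A^10 - A^14)
observation: 2 classes among 3 diagrams; unequal V(q) rules out equality


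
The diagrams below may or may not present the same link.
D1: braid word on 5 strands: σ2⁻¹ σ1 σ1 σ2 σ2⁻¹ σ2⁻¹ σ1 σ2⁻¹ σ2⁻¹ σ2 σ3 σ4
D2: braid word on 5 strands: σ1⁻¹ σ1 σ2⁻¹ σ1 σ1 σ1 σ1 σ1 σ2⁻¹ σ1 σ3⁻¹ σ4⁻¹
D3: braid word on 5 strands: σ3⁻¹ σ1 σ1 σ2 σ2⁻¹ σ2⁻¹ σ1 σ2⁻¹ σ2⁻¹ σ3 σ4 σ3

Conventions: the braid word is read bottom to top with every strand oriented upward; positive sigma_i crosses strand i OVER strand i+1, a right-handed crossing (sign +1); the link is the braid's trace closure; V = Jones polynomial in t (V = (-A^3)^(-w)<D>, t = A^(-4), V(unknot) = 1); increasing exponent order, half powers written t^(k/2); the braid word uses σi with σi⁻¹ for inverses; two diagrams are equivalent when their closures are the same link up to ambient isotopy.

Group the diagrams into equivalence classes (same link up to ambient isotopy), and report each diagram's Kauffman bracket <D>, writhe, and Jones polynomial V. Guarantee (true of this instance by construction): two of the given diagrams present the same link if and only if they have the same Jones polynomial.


grouping into links: {D1, D3} | {D2}
V(D1) = -t^-3 + 2t^-2 - 2t^-1 + 3 - 2t + 2t^2 - t^3  (w +2, c 12, <D> = -A^-6 + 2A^-2 - 2A^2 + 3A^6 - 2A^10 + 2A^14 - A^18)
D2 (bracket A^-26 - 2A^-22 + 2A^-18 - 3A^-14 + 3A^-10 - 2A^-6 + 2A^-2 - A^2 + A^6; 12 crossings at w = +2): V = 1 - t + 2t^2 - 2t^3 + 3t^4 - 3t^5 + 2t^6 - 2t^7 + t^8
V(D3) = -t^-3 + 2t^-2 - 2t^-1 + 3 - 2t + 2t^2 - t^3  (w +2, c 12, <D> = -A^-6 + 2A^-2 - 2A^2 + 3A^6 - 2A^10 + 2A^14 - A^18)
key observation: 2 values of V(t) split the 3 diagrams


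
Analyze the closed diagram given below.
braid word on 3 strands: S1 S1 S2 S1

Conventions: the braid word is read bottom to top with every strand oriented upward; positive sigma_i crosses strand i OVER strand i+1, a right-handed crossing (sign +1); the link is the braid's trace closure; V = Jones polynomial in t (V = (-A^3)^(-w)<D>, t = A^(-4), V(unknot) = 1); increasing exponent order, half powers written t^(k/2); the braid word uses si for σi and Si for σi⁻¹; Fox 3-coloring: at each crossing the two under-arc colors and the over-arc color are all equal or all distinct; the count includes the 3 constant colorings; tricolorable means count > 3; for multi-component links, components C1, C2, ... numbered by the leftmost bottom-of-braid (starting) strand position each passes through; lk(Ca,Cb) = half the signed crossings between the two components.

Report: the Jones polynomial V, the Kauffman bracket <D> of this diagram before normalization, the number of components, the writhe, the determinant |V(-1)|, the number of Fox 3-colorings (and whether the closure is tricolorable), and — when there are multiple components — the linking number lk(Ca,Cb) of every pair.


V(t) = -t^-4 + t^-3 + t^-1
bracket: A^-8 + 1 - A^4, w = -4
1 component, writhe -4, over 4 crossings
det 3, colorings 9 of 3^4 — tricolorable
observation: the span of V is 3, forcing >= 3 crossings in any diagram


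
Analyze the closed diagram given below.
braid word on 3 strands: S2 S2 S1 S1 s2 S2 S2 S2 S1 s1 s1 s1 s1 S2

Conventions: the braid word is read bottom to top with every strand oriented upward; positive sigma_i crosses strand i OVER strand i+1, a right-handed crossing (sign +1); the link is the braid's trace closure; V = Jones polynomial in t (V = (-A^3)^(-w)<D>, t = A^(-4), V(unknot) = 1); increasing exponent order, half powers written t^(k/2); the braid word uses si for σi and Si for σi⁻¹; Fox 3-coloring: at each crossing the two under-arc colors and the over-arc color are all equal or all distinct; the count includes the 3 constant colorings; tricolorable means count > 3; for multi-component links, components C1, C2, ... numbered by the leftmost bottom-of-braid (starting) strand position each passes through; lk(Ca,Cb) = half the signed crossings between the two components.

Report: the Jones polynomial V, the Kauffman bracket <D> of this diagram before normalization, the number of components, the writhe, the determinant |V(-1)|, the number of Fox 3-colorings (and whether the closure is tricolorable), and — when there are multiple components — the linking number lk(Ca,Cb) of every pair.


V(t) = -t^-8 + 2t^-7 - 4t^-6 + 5t^-5 - 5t^-4 + 6t^-3 - 4t^-2 + 3t^-1 - 1
bracket: -A^-12 + 3A^-8 - 4A^-4 + 6 - 5A^4 + 5A^8 - 4A^12 + 2A^16 - A^20, w = -4
1 component, writhe -4, over 14 crossings
det 31, colorings 3 of 3^14 — not tricolorable
observation: the word shrinks to σ2⁻¹ σ2⁻¹ σ1⁻¹ σ1⁻¹ σ2⁻¹ σ2⁻¹ σ1 σ1 σ1 σ2⁻¹ after cancelling


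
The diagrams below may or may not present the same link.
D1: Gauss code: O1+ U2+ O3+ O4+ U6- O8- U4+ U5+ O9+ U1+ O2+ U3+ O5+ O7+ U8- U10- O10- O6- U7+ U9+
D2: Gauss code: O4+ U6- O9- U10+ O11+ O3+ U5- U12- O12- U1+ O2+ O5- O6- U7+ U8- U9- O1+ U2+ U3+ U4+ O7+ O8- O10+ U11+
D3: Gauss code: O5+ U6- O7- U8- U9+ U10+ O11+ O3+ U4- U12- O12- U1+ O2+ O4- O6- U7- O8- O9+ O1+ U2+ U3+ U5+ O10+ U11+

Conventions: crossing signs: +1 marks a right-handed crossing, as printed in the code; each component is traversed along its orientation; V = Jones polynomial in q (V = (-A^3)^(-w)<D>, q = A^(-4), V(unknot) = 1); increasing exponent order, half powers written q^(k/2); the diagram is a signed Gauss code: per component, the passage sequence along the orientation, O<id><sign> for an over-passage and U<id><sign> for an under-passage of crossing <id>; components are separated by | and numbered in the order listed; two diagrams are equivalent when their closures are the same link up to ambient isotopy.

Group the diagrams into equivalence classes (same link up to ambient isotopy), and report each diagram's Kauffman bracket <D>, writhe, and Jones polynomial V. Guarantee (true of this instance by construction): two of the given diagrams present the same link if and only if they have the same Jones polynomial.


equivalence classes: {D1} | {D2, D3}
D1 (bracket A^-20 - 2A^-16 + 2A^-12 - 3A^-8 + 3A^-4 - 2 + 2A^4 - A^8 + A^12; 10 crossings at w = +4): V = 1 - q + 2q^2 - 2q^3 + 3q^4 - 3q^5 + 2q^6 - 2q^7 + q^8
V(D2) = q^-1 - 1 + 2q - 2q^2 + 2q^3 - 2q^4 + q^5  [12 crossings, <D> = A^-14 - 2A^-10 + 2A^-6 - 2A^-2 + 2A^2 - A^6 + A^10, w = +2]
V(D3) = q^-1 - 1 + 2q - 2q^2 + 2q^3 - 2q^4 + q^5  [12 crossings, <D> = A^-14 - 2A^-10 + 2A^-6 - 2A^-2 + 2A^2 - A^6 + A^10, w = +2]
key observation: comparing 3 Jones polynomials yields 2 groups


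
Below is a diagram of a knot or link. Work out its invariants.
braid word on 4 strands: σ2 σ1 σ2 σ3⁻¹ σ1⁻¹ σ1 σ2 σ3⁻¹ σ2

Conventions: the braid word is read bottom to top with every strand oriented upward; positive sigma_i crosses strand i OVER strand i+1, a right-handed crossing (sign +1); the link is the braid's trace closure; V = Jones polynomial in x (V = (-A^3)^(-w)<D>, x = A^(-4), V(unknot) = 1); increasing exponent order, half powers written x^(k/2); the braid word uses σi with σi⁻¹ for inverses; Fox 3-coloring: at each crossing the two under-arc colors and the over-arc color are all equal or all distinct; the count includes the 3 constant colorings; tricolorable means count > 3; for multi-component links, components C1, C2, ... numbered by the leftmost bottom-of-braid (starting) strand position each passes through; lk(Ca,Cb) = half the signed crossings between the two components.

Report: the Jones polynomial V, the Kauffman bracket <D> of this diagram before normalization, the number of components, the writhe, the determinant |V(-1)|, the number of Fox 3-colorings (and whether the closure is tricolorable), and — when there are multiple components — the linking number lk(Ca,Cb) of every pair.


Jones polynomial: V(x) = x^-1 - 1 + 2x - 2x^2 + 2x^3 - 2x^4 + x^5
<D> = -A^-11 + 2A^-7 - 2A^-3 + 2A - 2A^5 + A^9 - A^13; writhe +3
components 1, writhe +3 (9 crossings)
3-colorings: 3 of 3^9, det 11 — not tricolorable
note: det 11 = |V(-1)|; not divisible by 3, so not tricolorable


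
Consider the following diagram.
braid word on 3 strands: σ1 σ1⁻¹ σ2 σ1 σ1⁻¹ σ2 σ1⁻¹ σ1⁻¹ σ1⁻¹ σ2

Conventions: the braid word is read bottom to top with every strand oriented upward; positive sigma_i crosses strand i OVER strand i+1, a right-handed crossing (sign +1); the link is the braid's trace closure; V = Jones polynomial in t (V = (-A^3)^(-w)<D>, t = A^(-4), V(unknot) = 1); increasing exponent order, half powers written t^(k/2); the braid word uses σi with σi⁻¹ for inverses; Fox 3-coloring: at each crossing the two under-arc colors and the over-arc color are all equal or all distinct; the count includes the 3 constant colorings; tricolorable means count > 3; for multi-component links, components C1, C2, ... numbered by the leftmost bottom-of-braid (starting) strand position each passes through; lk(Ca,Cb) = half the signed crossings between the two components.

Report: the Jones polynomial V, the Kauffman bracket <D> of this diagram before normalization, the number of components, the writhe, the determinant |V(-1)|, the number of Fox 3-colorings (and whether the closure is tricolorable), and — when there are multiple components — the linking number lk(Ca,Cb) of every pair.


V = -t^-3 + t^-2 - t^-1 + 3 - t + t^2 - t^3
<D> = -A^-12 + A^-8 - A^-4 + 3 - A^4 + A^8 - A^12 (w = 0)
1 component over 10 crossings, w = 0
27 Fox colorings among 3^10, |V(-1)| = 9: tricolorable
why: V spans 6 powers of t: at least 6 crossings in any diagram
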